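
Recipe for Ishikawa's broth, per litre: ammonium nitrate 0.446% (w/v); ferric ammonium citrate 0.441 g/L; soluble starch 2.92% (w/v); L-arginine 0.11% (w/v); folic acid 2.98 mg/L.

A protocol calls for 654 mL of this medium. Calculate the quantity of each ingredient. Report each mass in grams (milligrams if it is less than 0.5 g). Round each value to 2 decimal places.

Working volume: 654 mL = 0.654 L.
ammonium nitrate: 0.446 g per 100 mL × 654 mL ÷ 100 = 2.92 g
ferric ammonium citrate: 0.441 g/L × 0.654 L = 0.288414 g = 288.41 mg
soluble starch: 2.92 g per 100 mL × 654 mL ÷ 100 = 19.10 g
L-arginine: 0.11 g per 100 mL × 654 mL ÷ 100 = 0.72 g
folic acid: 2.98 mg/L × 0.654 L = 1.95 mg

ammonium nitrate 2.92 g; ferric ammonium citrate 288.41 mg; soluble starch 19.10 g; L-arginine 0.72 g; folic acid 1.95 mg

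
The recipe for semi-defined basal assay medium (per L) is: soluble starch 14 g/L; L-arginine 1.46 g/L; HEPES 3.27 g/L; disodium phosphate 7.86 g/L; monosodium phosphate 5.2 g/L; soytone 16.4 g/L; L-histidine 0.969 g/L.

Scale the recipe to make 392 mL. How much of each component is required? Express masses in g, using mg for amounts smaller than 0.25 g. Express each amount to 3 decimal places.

soluble starch 5.488 g; L-arginine 0.572 g; HEPES 1.282 g; disodium phosphate 3.081 g; monosodium phosphate 2.038 g; soytone 6.429 g; L-histidine 0.380 g

Scale factor relative to 1 L: 0.392.
soluble starch: 14 g/L × 0.392 L = 5.488 g
L-arginine: 1.46 g/L × 0.392 L = 0.572 g
HEPES: 3.27 g/L × 0.392 L = 1.282 g
disodium phosphate: 7.86 g/L × 0.392 L = 3.081 g
monosodium phosphate: 5.2 g/L × 0.392 L = 2.038 g
soytone: 16.4 g/L × 0.392 L = 6.429 g
L-histidine: 0.969 g/L × 0.392 L = 0.380 g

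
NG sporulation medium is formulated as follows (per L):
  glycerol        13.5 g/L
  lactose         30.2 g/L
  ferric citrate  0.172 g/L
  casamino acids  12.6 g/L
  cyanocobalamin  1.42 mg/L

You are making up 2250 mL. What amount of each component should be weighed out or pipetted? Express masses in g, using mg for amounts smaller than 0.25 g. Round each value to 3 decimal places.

glycerol 30.375 g; lactose 67.950 g; ferric citrate 0.387 g; casamino acids 28.350 g; cyanocobalamin 3.195 mg

Scale factor relative to 1 L: 2.25.
glycerol: 13.5 g/L × 2.25 L = 30.375 g
lactose: 30.2 g/L × 2.25 L = 67.950 g
ferric citrate: 0.172 g/L × 2.25 L = 0.387 g
casamino acids: 12.6 g/L × 2.25 L = 28.350 g
cyanocobalamin: 1.42 mg/L × 2.25 L = 3.195 mg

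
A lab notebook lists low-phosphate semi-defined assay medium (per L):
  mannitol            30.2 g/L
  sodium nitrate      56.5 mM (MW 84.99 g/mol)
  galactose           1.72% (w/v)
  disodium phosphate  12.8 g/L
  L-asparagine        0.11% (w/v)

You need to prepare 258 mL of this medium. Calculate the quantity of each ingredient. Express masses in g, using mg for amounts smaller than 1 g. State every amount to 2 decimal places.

Working volume: 258 mL = 0.258 L.
mannitol: 30.2 g/L × 0.258 L = 7.79 g
sodium nitrate: 56.5 mmol/L × 84.99 g/mol × 0.258 L ÷ 1000 = 1.24 g
galactose: 1.72% w/v = 17.2 g/L → 17.2 × 0.258 L = 4.44 g
disodium phosphate: 12.8 g/L × 0.258 L = 3.30 g
L-asparagine: 0.11 g per 100 mL × 258 mL ÷ 100 = 0.2838 g = 283.80 mg

mannitol 7.79 g; sodium nitrate 1.24 g; galactose 4.44 g; disodium phosphate 3.30 g; L-asparagine 283.80 mg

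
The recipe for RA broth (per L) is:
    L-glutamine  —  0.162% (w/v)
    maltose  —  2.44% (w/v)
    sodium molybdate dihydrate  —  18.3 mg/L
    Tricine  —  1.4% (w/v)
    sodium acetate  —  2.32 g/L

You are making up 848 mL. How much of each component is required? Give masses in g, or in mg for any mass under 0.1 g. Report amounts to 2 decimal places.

Target volume = 848 mL = 0.848 L.
L-glutamine: 0.162 g per 100 mL × 848 mL ÷ 100 = 1.37 g
maltose: 2.44% w/v = 24.4 g/L → 24.4 × 0.848 L = 20.69 g
sodium molybdate dihydrate: 18.3 mg/L × 0.848 L = 15.52 mg
Tricine: 1.4 g per 100 mL × 848 mL ÷ 100 = 11.87 g
sodium acetate: 2.32 g/L × 0.848 L = 1.97 g

L-glutamine 1.37 g; maltose 20.69 g; sodium molybdate dihydrate 15.52 mg; Tricine 11.87 g; sodium acetate 1.97 g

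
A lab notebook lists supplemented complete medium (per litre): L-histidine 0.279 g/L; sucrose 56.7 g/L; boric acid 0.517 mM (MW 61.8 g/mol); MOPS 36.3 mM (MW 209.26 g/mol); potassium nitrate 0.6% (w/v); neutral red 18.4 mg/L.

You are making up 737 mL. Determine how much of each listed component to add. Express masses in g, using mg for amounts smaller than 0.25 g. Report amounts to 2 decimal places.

L-histidine 205.62 mg; sucrose 41.79 g; boric acid 23.55 mg; MOPS 5.60 g; potassium nitrate 4.42 g; neutral red 13.56 mg

Working volume: 737 mL = 0.737 L.
L-histidine: 0.279 g/L × 0.737 L = 0.205623 g = 205.62 mg
sucrose: 56.7 g/L × 0.737 L = 41.79 g
boric acid: 0.517 mmol/L × 61.8 mg/mmol × 0.737 L = 23.55 mg
MOPS: 36.3 mmol/L × 209.26 g/mol × 0.737 L ÷ 1000 = 5.60 g
potassium nitrate: 0.6% w/v = 6 g/L → 6 × 0.737 L = 4.42 g
neutral red: 18.4 mg/L × 0.737 L = 13.56 mg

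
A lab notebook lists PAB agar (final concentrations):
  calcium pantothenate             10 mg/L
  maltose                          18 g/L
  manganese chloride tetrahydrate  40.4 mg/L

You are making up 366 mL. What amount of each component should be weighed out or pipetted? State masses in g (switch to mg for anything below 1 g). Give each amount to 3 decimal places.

calcium pantothenate 3.660 mg; maltose 6.588 g; manganese chloride tetrahydrate 14.786 mg

Scale factor relative to 1 L: 0.366.
calcium pantothenate: 10 mg/L × 0.366 L = 3.660 mg
maltose: 18 g/L × 0.366 L = 6.588 g
manganese chloride tetrahydrate: 40.4 mg/L × 0.366 L = 14.786 mg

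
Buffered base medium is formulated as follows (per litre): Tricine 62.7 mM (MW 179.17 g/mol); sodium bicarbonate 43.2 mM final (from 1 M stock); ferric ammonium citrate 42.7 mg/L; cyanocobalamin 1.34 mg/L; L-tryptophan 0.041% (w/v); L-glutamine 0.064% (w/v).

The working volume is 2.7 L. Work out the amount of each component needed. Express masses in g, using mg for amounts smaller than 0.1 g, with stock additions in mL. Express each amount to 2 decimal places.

Tricine 30.33 g; sodium bicarbonate 116.64 mL; ferric ammonium citrate 0.12 g; cyanocobalamin 3.62 mg; L-tryptophan 1.11 g; L-glutamine 1.73 g

Scale factor relative to 1 L: 2.7.
Tricine: 62.7 mmol/L × 179.17 g/mol × 2.7 L ÷ 1000 = 30.33 g
sodium bicarbonate: dilute stock: 43.2 mM × 2700 mL ÷ 1000 mM = 116.64 mL
ferric ammonium citrate: 42.7 mg/L × 2.7 L = 115.29 mg = 0.12 g
cyanocobalamin: 1.34 mg/L × 2.7 L = 3.62 mg
L-tryptophan: 0.041% w/v = 0.41 g/L → 0.41 × 2.7 L = 1.11 g
L-glutamine: 0.064 g per 100 mL × 2700 mL ÷ 100 = 1.73 g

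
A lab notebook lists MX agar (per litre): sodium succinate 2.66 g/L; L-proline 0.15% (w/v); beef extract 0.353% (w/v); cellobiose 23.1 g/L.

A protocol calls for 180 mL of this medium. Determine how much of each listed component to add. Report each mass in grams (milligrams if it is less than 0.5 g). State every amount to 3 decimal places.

sodium succinate 478.800 mg; L-proline 270.000 mg; beef extract 0.635 g; cellobiose 4.158 g

Working volume: 180 mL = 0.18 L.
sodium succinate: 2.66 g/L × 0.18 L = 0.4788 g = 478.800 mg
L-proline: 0.15% w/v = 1.5 g/L → 1.5 × 0.18 L = 0.27 g = 270.000 mg
beef extract: 0.353 g per 100 mL × 180 mL ÷ 100 = 0.635 g
cellobiose: 23.1 g/L × 0.18 L = 4.158 g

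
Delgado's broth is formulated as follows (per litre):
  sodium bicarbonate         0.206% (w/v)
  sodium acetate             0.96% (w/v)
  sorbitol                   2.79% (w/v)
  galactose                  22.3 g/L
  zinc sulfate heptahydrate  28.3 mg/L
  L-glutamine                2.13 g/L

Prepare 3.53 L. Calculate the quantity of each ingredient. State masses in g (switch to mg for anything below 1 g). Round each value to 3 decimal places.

sodium bicarbonate 7.272 g; sodium acetate 33.888 g; sorbitol 98.487 g; galactose 78.719 g; zinc sulfate heptahydrate 99.899 mg; L-glutamine 7.519 g

Scale factor relative to 1 L: 3.53.
sodium bicarbonate: 0.206 g per 100 mL × 3530 mL ÷ 100 = 7.272 g
sodium acetate: 0.96% w/v = 9.6 g/L → 9.6 × 3.53 L = 33.888 g
sorbitol: 2.79% w/v = 27.9 g/L → 27.9 × 3.53 L = 98.487 g
galactose: 22.3 g/L × 3.53 L = 78.719 g
zinc sulfate heptahydrate: 28.3 mg/L × 3.53 L = 99.899 mg
L-glutamine: 2.13 g/L × 3.53 L = 7.519 g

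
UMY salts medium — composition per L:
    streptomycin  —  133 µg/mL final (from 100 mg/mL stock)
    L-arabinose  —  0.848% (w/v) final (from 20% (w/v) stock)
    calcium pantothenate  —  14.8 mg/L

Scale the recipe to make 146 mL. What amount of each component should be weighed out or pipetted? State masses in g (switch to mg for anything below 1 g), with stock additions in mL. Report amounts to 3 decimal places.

streptomycin 0.194 mL; L-arabinose 6.190 mL; calcium pantothenate 2.161 mg

Scale factor relative to 1 L: 0.146.
streptomycin: dilute stock: 133 µg/mL × 146 mL ÷ 100000 µg/mL = 0.194 mL
L-arabinose: dilute stock: 0.848% ÷ 20% × 146 mL = 6.190 mL
calcium pantothenate: 14.8 mg/L × 0.146 L = 2.161 mg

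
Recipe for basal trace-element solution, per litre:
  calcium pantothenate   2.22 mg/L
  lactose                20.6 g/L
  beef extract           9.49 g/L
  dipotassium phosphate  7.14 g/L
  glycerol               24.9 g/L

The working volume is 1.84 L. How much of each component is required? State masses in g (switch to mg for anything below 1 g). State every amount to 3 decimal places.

calcium pantothenate 4.085 mg; lactose 37.904 g; beef extract 17.462 g; dipotassium phosphate 13.138 g; glycerol 45.816 g

Scale factor relative to 1 L: 1.84.
calcium pantothenate: 2.22 mg/L × 1.84 L = 4.085 mg
lactose: 20.6 g/L × 1.84 L = 37.904 g
beef extract: 9.49 g/L × 1.84 L = 17.462 g
dipotassium phosphate: 7.14 g/L × 1.84 L = 13.138 g
glycerol: 24.9 g/L × 1.84 L = 45.816 g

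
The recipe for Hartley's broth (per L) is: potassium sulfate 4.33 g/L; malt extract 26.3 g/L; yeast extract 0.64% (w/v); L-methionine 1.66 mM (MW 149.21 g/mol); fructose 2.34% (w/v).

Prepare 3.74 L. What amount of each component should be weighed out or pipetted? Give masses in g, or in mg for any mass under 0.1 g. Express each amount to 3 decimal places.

Working volume: 3.74 L.
potassium sulfate: 4.33 g/L × 3.74 L = 16.194 g
malt extract: 26.3 g/L × 3.74 L = 98.362 g
yeast extract: 0.64% w/v = 6.4 g/L → 6.4 × 3.74 L = 23.936 g
L-methionine: 1.66 mmol/L × 149.21 g/mol × 3.74 L ÷ 1000 = 0.926 g
fructose: 2.34% w/v = 23.4 g/L → 23.4 × 3.74 L = 87.516 g

potassium sulfate 16.194 g; malt extract 98.362 g; yeast extract 23.936 g; L-methionine 0.926 g; fructose 87.516 g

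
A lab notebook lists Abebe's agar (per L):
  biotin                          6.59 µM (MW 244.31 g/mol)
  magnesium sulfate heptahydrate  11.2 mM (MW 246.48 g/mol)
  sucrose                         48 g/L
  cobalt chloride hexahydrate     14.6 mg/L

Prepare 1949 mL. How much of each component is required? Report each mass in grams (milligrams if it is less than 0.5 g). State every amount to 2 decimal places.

Target volume = 1949 mL = 1.949 L.
biotin: 6.59 µmol/L × 244.31 g/mol × 1.949 L ÷ 1000 = 3.14 mg
magnesium sulfate heptahydrate: 11.2 mmol/L × 246.48 g/mol × 1.949 L ÷ 1000 = 5.38 g
sucrose: 48 g/L × 1.949 L = 93.55 g
cobalt chloride hexahydrate: 14.6 mg/L × 1.949 L = 28.46 mg

biotin 3.14 mg; magnesium sulfate heptahydrate 5.38 g; sucrose 93.55 g; cobalt chloride hexahydrate 28.46 mg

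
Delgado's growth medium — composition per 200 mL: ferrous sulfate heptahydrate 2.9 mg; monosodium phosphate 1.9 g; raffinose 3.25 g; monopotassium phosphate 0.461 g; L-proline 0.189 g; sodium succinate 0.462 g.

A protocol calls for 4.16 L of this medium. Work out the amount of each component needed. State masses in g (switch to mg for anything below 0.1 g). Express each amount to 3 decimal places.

ferrous sulfate heptahydrate 60.320 mg; monosodium phosphate 39.520 g; raffinose 67.600 g; monopotassium phosphate 9.589 g; L-proline 3.931 g; sodium succinate 9.610 g

Ratio of target to recipe volume: 4160 / 200 = 20.8.
ferrous sulfate heptahydrate: 2.9 mg × (4160 mL / 200 mL) = 60.320 mg
monosodium phosphate: 1.9 g × (4160 mL / 200 mL) = 39.520 g
raffinose: 3.25 g × (4160 mL / 200 mL) = 67.600 g
monopotassium phosphate: 0.461 g × (4160 mL / 200 mL) = 9.589 g
L-proline: 0.189 g × (4160 mL / 200 mL) = 3.931 g
sodium succinate: 0.462 g × (4160 mL / 200 mL) = 9.610 g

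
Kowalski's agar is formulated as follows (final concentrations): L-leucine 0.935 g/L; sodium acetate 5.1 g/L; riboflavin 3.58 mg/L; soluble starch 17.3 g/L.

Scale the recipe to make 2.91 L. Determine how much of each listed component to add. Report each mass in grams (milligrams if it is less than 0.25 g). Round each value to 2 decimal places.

Working volume: 2.91 L.
L-leucine: 0.935 g/L × 2.91 L = 2.72 g
sodium acetate: 5.1 g/L × 2.91 L = 14.84 g
riboflavin: 3.58 mg/L × 2.91 L = 10.42 mg
soluble starch: 17.3 g/L × 2.91 L = 50.34 g

L-leucine 2.72 g; sodium acetate 14.84 g; riboflavin 10.42 mg; soluble starch 50.34 g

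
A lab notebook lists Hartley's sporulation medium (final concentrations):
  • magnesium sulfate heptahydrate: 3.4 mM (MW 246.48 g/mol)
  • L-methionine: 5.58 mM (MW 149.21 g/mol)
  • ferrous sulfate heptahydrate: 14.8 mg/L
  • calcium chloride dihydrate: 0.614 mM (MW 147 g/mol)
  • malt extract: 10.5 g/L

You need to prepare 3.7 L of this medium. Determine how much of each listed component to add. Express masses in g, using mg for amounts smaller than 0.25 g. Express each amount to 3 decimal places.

Working volume: 3.7 L.
magnesium sulfate heptahydrate: 3.4 mmol/L × 246.48 g/mol × 3.7 L ÷ 1000 = 3.101 g
L-methionine: 5.58 mmol/L × 149.21 g/mol × 3.7 L ÷ 1000 = 3.081 g
ferrous sulfate heptahydrate: 14.8 mg/L × 3.7 L = 54.760 mg
calcium chloride dihydrate: 0.614 mmol/L × 147 g/mol × 3.7 L ÷ 1000 = 0.334 g
malt extract: 10.5 g/L × 3.7 L = 38.850 g

magnesium sulfate heptahydrate 3.101 g; L-methionine 3.081 g; ferrous sulfate heptahydrate 54.760 mg; calcium chloride dihydrate 0.334 g; malt extract 38.850 g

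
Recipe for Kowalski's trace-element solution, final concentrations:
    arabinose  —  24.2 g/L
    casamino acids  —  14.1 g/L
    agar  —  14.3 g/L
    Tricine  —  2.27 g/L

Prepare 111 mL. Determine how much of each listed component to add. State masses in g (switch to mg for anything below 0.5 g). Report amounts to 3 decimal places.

arabinose 2.686 g; casamino acids 1.565 g; agar 1.587 g; Tricine 251.970 mg

Target volume = 111 mL = 0.111 L.
arabinose: 24.2 g/L × 0.111 L = 2.686 g
casamino acids: 14.1 g/L × 0.111 L = 1.565 g
agar: 14.3 g/L × 0.111 L = 1.587 g
Tricine: 2.27 g/L × 0.111 L = 0.25197 g = 251.970 mg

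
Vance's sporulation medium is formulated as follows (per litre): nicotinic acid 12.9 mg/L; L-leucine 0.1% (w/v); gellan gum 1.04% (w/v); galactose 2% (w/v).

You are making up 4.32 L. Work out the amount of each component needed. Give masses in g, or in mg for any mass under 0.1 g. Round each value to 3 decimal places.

nicotinic acid 55.728 mg; L-leucine 4.320 g; gellan gum 44.928 g; galactose 86.400 g

Working volume: 4.32 L.
nicotinic acid: 12.9 mg/L × 4.32 L = 55.728 mg
L-leucine: 0.1 g per 100 mL × 4320 mL ÷ 100 = 4.320 g
gellan gum: 1.04 g per 100 mL × 4320 mL ÷ 100 = 44.928 g
galactose: 2 g per 100 mL × 4320 mL ÷ 100 = 86.400 g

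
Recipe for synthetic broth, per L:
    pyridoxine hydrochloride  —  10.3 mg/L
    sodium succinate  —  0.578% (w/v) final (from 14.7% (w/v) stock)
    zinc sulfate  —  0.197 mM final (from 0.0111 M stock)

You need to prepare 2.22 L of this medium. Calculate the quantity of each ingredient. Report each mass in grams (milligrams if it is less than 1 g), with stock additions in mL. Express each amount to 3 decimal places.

Working volume: 2.22 L.
pyridoxine hydrochloride: 10.3 mg/L × 2.22 L = 22.866 mg
sodium succinate: dilute stock: 0.578% ÷ 14.7% × 2220 mL = 87.290 mL
zinc sulfate: dilute stock: 0.197 mM × 2220 mL ÷ 11.1 mM = 39.400 mL

pyridoxine hydrochloride 22.866 mg; sodium succinate 87.290 mL; zinc sulfate 39.400 mL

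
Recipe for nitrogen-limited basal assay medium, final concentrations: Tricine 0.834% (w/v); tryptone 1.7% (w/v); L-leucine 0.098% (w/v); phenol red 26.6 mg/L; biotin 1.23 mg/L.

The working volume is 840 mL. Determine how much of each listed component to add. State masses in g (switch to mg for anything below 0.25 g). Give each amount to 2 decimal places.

Target volume = 840 mL = 0.84 L.
Tricine: 0.834% w/v = 8.34 g/L → 8.34 × 0.84 L = 7.01 g
tryptone: 1.7 g per 100 mL × 840 mL ÷ 100 = 14.28 g
L-leucine: 0.098% w/v = 0.98 g/L → 0.98 × 0.84 L = 0.82 g
phenol red: 26.6 mg/L × 0.84 L = 22.34 mg
biotin: 1.23 mg/L × 0.84 L = 1.03 mg

Tricine 7.01 g; tryptone 14.28 g; L-leucine 0.82 g; phenol red 22.34 mg; biotin 1.03 mg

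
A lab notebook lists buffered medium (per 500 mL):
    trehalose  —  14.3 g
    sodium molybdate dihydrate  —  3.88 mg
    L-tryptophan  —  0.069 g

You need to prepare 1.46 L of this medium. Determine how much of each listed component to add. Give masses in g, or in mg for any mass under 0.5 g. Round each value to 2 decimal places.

Ratio of target to recipe volume: 1460 / 500 = 2.92.
trehalose: 14.3 g × (1460 mL / 500 mL) = 41.76 g
sodium molybdate dihydrate: 3.88 mg × (1460 mL / 500 mL) = 11.33 mg
L-tryptophan: 0.069 g × (1460 mL / 500 mL) = 0.20148 g = 201.48 mg

trehalose 41.76 g; sodium molybdate dihydrate 11.33 mg; L-tryptophan 201.48 mg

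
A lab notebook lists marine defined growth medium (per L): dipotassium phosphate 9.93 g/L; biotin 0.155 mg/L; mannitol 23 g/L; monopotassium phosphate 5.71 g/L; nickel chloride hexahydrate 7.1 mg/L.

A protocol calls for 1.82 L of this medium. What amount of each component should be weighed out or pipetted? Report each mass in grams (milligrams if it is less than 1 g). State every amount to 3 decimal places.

dipotassium phosphate 18.073 g; biotin 0.282 mg; mannitol 41.860 g; monopotassium phosphate 10.392 g; nickel chloride hexahydrate 12.922 mg

Working volume: 1.82 L.
dipotassium phosphate: 9.93 g/L × 1.82 L = 18.073 g
biotin: 0.155 mg/L × 1.82 L = 0.282 mg
mannitol: 23 g/L × 1.82 L = 41.860 g
monopotassium phosphate: 5.71 g/L × 1.82 L = 10.392 g
nickel chloride hexahydrate: 7.1 mg/L × 1.82 L = 12.922 mg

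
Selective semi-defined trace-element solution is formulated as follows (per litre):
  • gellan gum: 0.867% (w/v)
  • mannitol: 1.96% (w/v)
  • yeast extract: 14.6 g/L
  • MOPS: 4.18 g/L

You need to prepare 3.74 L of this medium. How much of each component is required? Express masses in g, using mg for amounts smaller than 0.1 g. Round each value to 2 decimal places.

Working volume: 3.74 L.
gellan gum: 0.867 g per 100 mL × 3740 mL ÷ 100 = 32.43 g
mannitol: 1.96 g per 100 mL × 3740 mL ÷ 100 = 73.30 g
yeast extract: 14.6 g/L × 3.74 L = 54.60 g
MOPS: 4.18 g/L × 3.74 L = 15.63 g

gellan gum 32.43 g; mannitol 73.30 g; yeast extract 54.60 g; MOPS 15.63 g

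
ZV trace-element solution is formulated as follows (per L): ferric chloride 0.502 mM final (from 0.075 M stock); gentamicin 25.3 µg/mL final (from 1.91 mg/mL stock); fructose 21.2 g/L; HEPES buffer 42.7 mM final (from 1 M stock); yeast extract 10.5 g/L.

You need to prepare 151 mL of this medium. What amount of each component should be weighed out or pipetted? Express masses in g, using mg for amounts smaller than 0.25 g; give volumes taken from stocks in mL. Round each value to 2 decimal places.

Scale factor relative to 1 L: 0.151.
ferric chloride: dilute stock: 0.502 mM × 151 mL ÷ 75 mM = 1.01 mL
gentamicin: dilute stock: 25.3 µg/mL × 151 mL ÷ 1910 µg/mL = 2.00 mL
fructose: 21.2 g/L × 0.151 L = 3.20 g
HEPES buffer: dilute stock: 42.7 mM × 151 mL ÷ 1000 mM = 6.45 mL
yeast extract: 10.5 g/L × 0.151 L = 1.59 g

ferric chloride 1.01 mL; gentamicin 2.00 mL; fructose 3.20 g; HEPES buffer 6.45 mL; yeast extract 1.59 g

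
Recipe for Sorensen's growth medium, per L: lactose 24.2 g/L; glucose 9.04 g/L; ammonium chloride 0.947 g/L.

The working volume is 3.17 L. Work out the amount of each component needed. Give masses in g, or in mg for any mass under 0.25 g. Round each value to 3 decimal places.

Scale factor relative to 1 L: 3.17.
lactose: 24.2 g/L × 3.17 L = 76.714 g
glucose: 9.04 g/L × 3.17 L = 28.657 g
ammonium chloride: 0.947 g/L × 3.17 L = 3.002 g

lactose 76.714 g; glucose 28.657 g; ammonium chloride 3.002 g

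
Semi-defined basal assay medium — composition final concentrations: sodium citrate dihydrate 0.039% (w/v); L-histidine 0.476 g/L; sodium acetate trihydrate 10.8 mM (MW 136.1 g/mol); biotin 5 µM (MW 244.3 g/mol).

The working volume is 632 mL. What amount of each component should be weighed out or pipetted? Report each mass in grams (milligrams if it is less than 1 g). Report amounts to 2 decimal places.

sodium citrate dihydrate 246.48 mg; L-histidine 300.83 mg; sodium acetate trihydrate 928.96 mg; biotin 0.77 mg

Scale factor relative to 1 L: 0.632.
sodium citrate dihydrate: 0.039% w/v = 0.39 g/L → 0.39 × 0.632 L = 0.24648 g = 246.48 mg
L-histidine: 0.476 g/L × 0.632 L = 0.300832 g = 300.83 mg
sodium acetate trihydrate: 10.8 mmol/L × 136.1 mg/mmol × 0.632 L = 928.96 mg
biotin: 5 µmol/L × 244.3 g/mol × 0.632 L ÷ 1000 = 0.77 mg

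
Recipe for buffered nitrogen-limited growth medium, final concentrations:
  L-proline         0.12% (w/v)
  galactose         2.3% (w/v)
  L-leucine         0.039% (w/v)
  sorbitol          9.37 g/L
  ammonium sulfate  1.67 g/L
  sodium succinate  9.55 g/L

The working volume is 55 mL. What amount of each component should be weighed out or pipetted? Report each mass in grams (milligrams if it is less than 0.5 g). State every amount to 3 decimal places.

L-proline 66.000 mg; galactose 1.265 g; L-leucine 21.450 mg; sorbitol 0.515 g; ammonium sulfate 91.850 mg; sodium succinate 0.525 g

Scale factor relative to 1 L: 0.055.
L-proline: 0.12% w/v = 1.2 g/L → 1.2 × 0.055 L = 0.066 g = 66.000 mg
galactose: 2.3% w/v = 23 g/L → 23 × 0.055 L = 1.265 g
L-leucine: 0.039% w/v = 0.39 g/L → 0.39 × 0.055 L = 0.02145 g = 21.450 mg
sorbitol: 9.37 g/L × 0.055 L = 0.515 g
ammonium sulfate: 1.67 g/L × 0.055 L = 0.09185 g = 91.850 mg
sodium succinate: 9.55 g/L × 0.055 L = 0.525 g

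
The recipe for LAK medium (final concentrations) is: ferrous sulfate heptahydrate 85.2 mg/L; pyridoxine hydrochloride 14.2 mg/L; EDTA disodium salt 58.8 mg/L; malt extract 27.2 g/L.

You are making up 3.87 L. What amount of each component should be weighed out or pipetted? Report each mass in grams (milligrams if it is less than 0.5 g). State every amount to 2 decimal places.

ferrous sulfate heptahydrate 329.72 mg; pyridoxine hydrochloride 54.95 mg; EDTA disodium salt 227.56 mg; malt extract 105.26 g

Scale factor relative to 1 L: 3.87.
ferrous sulfate heptahydrate: 85.2 mg/L × 3.87 L = 329.72 mg
pyridoxine hydrochloride: 14.2 mg/L × 3.87 L = 54.95 mg
EDTA disodium salt: 58.8 mg/L × 3.87 L = 227.56 mg
malt extract: 27.2 g/L × 3.87 L = 105.26 g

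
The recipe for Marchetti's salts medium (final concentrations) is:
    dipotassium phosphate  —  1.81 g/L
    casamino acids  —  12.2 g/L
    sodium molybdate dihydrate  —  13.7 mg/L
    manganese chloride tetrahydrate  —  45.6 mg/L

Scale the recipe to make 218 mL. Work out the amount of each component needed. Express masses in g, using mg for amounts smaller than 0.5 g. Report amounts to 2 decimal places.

Target volume = 218 mL = 0.218 L.
dipotassium phosphate: 1.81 g/L × 0.218 L = 0.39458 g = 394.58 mg
casamino acids: 12.2 g/L × 0.218 L = 2.66 g
sodium molybdate dihydrate: 13.7 mg/L × 0.218 L = 2.99 mg
manganese chloride tetrahydrate: 45.6 mg/L × 0.218 L = 9.94 mg

dipotassium phosphate 394.58 mg; casamino acids 2.66 g; sodium molybdate dihydrate 2.99 mg; manganese chloride tetrahydrate 9.94 mg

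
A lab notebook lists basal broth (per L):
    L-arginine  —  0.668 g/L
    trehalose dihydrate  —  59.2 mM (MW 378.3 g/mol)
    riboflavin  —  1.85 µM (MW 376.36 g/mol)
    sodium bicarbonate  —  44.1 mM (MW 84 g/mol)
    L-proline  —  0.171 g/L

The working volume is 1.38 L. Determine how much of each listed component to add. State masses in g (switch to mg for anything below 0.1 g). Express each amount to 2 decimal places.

Scale factor relative to 1 L: 1.38.
L-arginine: 0.668 g/L × 1.38 L = 0.92 g
trehalose dihydrate: 59.2 mmol/L × 378.3 g/mol × 1.38 L ÷ 1000 = 30.91 g
riboflavin: 1.85 µmol/L × 376.36 g/mol × 1.38 L ÷ 1000 = 0.96 mg
sodium bicarbonate: 44.1 mmol/L × 84 g/mol × 1.38 L ÷ 1000 = 5.11 g
L-proline: 0.171 g/L × 1.38 L = 0.24 g

L-arginine 0.92 g; trehalose dihydrate 30.91 g; riboflavin 0.96 mg; sodium bicarbonate 5.11 g; L-proline 0.24 g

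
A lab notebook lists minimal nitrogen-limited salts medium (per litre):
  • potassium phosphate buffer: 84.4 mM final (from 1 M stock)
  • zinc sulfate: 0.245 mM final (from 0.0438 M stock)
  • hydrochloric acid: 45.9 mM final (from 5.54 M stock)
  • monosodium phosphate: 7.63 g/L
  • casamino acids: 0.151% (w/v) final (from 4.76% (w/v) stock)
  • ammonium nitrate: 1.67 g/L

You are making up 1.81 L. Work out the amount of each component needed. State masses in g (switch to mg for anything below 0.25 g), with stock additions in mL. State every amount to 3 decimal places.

Working volume: 1.81 L.
potassium phosphate buffer: dilute stock: 84.4 mM × 1810 mL ÷ 1000 mM = 152.764 mL
zinc sulfate: V = C2·V2/C1 = 0.245 mM × 1810 mL ÷ 43.8 mM = 10.124 mL
hydrochloric acid: dilute stock: 45.9 mM × 1810 mL ÷ 5540 mM = 14.996 mL
monosodium phosphate: 7.63 g/L × 1.81 L = 13.810 g
casamino acids: V = C2·V2/C1 = 0.151% ÷ 4.76% × 1810 mL = 57.418 mL
ammonium nitrate: 1.67 g/L × 1.81 L = 3.023 g

potassium phosphate buffer 152.764 mL; zinc sulfate 10.124 mL; hydrochloric acid 14.996 mL; monosodium phosphate 13.810 g; casamino acids 57.418 mL; ammonium nitrate 3.023 g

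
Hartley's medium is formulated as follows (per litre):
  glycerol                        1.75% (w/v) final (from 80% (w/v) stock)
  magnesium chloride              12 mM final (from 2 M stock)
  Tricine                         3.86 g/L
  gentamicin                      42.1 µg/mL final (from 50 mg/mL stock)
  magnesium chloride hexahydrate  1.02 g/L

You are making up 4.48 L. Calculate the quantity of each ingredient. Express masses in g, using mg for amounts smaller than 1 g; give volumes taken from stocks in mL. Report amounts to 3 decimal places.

glycerol 98.000 mL; magnesium chloride 26.880 mL; Tricine 17.293 g; gentamicin 3.772 mL; magnesium chloride hexahydrate 4.570 g

Scale factor relative to 1 L: 4.48.
glycerol: V = C2·V2/C1 = 1.75% ÷ 80% × 4480 mL = 98.000 mL
magnesium chloride: V = C2·V2/C1 = 12 mM × 4480 mL ÷ 2000 mM = 26.880 mL
Tricine: 3.86 g/L × 4.48 L = 17.293 g
gentamicin: V = C2·V2/C1 = 42.1 µg/mL × 4480 mL ÷ 50000 µg/mL = 3.772 mL
magnesium chloride hexahydrate: 1.02 g/L × 4.48 L = 4.570 g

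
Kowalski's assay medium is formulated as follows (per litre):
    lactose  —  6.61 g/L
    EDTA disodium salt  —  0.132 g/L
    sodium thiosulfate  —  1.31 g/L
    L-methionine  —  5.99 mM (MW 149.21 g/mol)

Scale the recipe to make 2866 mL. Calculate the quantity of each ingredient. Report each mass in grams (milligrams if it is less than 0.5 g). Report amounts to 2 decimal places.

lactose 18.94 g; EDTA disodium salt 378.31 mg; sodium thiosulfate 3.75 g; L-methionine 2.56 g

Working volume: 2866 mL = 2.866 L.
lactose: 6.61 g/L × 2.866 L = 18.94 g
EDTA disodium salt: 0.132 g/L × 2.866 L = 0.378312 g = 378.31 mg
sodium thiosulfate: 1.31 g/L × 2.866 L = 3.75 g
L-methionine: 5.99 mmol/L × 149.21 g/mol × 2.866 L ÷ 1000 = 2.56 g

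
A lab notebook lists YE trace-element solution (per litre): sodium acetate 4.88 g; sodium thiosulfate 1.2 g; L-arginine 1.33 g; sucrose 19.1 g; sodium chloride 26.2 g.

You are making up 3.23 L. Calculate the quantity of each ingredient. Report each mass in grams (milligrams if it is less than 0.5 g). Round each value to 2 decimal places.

Scale factor = 3230 mL / 1000 mL = 3.23.
sodium acetate: 4.88 g × (3230 mL / 1000 mL) = 15.76 g
sodium thiosulfate: 1.2 g × (3230 mL / 1000 mL) = 3.88 g
L-arginine: 1.33 g × (3230 mL / 1000 mL) = 4.30 g
sucrose: 19.1 g × (3230 mL / 1000 mL) = 61.69 g
sodium chloride: 26.2 g × (3230 mL / 1000 mL) = 84.63 g

sodium acetate 15.76 g; sodium thiosulfate 3.88 g; L-arginine 4.30 g; sucrose 61.69 g; sodium chloride 84.63 g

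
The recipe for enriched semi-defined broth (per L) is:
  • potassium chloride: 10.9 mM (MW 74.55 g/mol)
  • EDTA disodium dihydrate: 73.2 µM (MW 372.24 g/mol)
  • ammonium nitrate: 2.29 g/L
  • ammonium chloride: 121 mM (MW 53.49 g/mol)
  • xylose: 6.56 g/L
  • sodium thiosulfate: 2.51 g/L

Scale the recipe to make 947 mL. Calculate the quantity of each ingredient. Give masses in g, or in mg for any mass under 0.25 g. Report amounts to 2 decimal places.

potassium chloride 0.77 g; EDTA disodium dihydrate 25.80 mg; ammonium nitrate 2.17 g; ammonium chloride 6.13 g; xylose 6.21 g; sodium thiosulfate 2.38 g

Working volume: 947 mL = 0.947 L.
potassium chloride: 10.9 mmol/L × 74.55 g/mol × 0.947 L ÷ 1000 = 0.77 g
EDTA disodium dihydrate: 73.2 µmol/L × 372.24 g/mol × 0.947 L ÷ 1000 = 25.80 mg
ammonium nitrate: 2.29 g/L × 0.947 L = 2.17 g
ammonium chloride: 121 mmol/L × 53.49 g/mol × 0.947 L ÷ 1000 = 6.13 g
xylose: 6.56 g/L × 0.947 L = 6.21 g
sodium thiosulfate: 2.51 g/L × 0.947 L = 2.38 g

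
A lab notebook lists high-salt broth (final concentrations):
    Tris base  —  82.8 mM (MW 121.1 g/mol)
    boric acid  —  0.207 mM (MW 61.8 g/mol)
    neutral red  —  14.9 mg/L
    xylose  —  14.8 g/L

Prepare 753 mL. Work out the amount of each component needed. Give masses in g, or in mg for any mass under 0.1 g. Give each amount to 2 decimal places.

Working volume: 753 mL = 0.753 L.
Tris base: 82.8 mmol/L × 121.1 g/mol × 0.753 L ÷ 1000 = 7.55 g
boric acid: 0.207 mmol/L × 61.8 mg/mmol × 0.753 L = 9.63 mg
neutral red: 14.9 mg/L × 0.753 L = 11.22 mg
xylose: 14.8 g/L × 0.753 L = 11.14 g

Tris base 7.55 g; boric acid 9.63 mg; neutral red 11.22 mg; xylose 11.14 g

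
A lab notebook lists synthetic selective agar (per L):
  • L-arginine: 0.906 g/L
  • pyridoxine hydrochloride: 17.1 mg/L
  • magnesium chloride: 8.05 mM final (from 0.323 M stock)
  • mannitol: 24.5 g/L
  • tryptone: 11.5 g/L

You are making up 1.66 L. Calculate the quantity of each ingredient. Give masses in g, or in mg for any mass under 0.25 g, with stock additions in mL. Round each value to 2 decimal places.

Working volume: 1.66 L.
L-arginine: 0.906 g/L × 1.66 L = 1.50 g
pyridoxine hydrochloride: 17.1 mg/L × 1.66 L = 28.39 mg
magnesium chloride: dilute stock: 8.05 mM × 1660 mL ÷ 323 mM = 41.37 mL
mannitol: 24.5 g/L × 1.66 L = 40.67 g
tryptone: 11.5 g/L × 1.66 L = 19.09 g

L-arginine 1.50 g; pyridoxine hydrochloride 28.39 mg; magnesium chloride 41.37 mL; mannitol 40.67 g; tryptone 19.09 g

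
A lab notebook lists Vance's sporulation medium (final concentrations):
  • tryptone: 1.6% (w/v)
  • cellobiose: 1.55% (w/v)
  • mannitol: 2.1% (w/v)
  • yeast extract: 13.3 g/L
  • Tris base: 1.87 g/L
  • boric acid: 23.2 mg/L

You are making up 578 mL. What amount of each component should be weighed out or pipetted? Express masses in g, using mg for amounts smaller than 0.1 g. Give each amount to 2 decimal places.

tryptone 9.25 g; cellobiose 8.96 g; mannitol 12.14 g; yeast extract 7.69 g; Tris base 1.08 g; boric acid 13.41 mg

Target volume = 578 mL = 0.578 L.
tryptone: 1.6% w/v = 16 g/L → 16 × 0.578 L = 9.25 g
cellobiose: 1.55 g per 100 mL × 578 mL ÷ 100 = 8.96 g
mannitol: 2.1% w/v = 21 g/L → 21 × 0.578 L = 12.14 g
yeast extract: 13.3 g/L × 0.578 L = 7.69 g
Tris base: 1.87 g/L × 0.578 L = 1.08 g
boric acid: 23.2 mg/L × 0.578 L = 13.41 mg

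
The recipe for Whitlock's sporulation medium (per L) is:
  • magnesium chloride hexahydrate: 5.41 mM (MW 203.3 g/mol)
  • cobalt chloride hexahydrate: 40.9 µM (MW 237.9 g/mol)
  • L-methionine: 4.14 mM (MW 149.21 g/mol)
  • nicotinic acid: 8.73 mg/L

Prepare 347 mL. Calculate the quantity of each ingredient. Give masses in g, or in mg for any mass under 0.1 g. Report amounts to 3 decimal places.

Scale factor relative to 1 L: 0.347.
magnesium chloride hexahydrate: 5.41 mmol/L × 203.3 g/mol × 0.347 L ÷ 1000 = 0.382 g
cobalt chloride hexahydrate: 40.9 µmol/L × 237.9 g/mol × 0.347 L ÷ 1000 = 3.376 mg
L-methionine: 4.14 mmol/L × 149.21 g/mol × 0.347 L ÷ 1000 = 0.214 g
nicotinic acid: 8.73 mg/L × 0.347 L = 3.029 mg

magnesium chloride hexahydrate 0.382 g; cobalt chloride hexahydrate 3.376 mg; L-methionine 0.214 g; nicotinic acid 3.029 mg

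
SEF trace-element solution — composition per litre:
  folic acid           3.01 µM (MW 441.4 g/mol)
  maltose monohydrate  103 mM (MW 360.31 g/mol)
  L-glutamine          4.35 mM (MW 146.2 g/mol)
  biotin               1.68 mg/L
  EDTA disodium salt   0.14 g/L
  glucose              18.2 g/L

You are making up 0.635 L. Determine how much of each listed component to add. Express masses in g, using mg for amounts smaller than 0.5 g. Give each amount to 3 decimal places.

folic acid 0.844 mg; maltose monohydrate 23.566 g; L-glutamine 403.841 mg; biotin 1.067 mg; EDTA disodium salt 88.900 mg; glucose 11.557 g

Scale factor relative to 1 L: 0.635.
folic acid: 3.01 µmol/L × 441.4 g/mol × 0.635 L ÷ 1000 = 0.844 mg
maltose monohydrate: 103 mmol/L × 360.31 g/mol × 0.635 L ÷ 1000 = 23.566 g
L-glutamine: 4.35 mmol/L × 146.2 mg/mmol × 0.635 L = 403.841 mg
biotin: 1.68 mg/L × 0.635 L = 1.067 mg
EDTA disodium salt: 0.14 g/L × 0.635 L = 0.0889 g = 88.900 mg
glucose: 18.2 g/L × 0.635 L = 11.557 g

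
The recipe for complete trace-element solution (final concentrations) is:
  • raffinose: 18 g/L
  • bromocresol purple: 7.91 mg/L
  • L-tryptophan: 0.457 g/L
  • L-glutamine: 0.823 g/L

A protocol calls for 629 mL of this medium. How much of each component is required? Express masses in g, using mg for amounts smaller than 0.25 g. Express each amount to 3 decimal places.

Working volume: 629 mL = 0.629 L.
raffinose: 18 g/L × 0.629 L = 11.322 g
bromocresol purple: 7.91 mg/L × 0.629 L = 4.975 mg
L-tryptophan: 0.457 g/L × 0.629 L = 0.287 g
L-glutamine: 0.823 g/L × 0.629 L = 0.518 g

raffinose 11.322 g; bromocresol purple 4.975 mg; L-tryptophan 0.287 g; L-glutamine 0.518 g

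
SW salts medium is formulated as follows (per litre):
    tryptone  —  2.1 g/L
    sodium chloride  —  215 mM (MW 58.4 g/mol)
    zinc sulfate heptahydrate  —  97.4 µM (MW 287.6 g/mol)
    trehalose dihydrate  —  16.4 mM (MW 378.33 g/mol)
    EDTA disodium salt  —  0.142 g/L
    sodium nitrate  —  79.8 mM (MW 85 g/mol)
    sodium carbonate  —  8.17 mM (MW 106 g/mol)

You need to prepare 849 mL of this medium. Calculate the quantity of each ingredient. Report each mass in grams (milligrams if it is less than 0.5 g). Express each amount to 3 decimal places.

tryptone 1.783 g; sodium chloride 10.660 g; zinc sulfate heptahydrate 23.782 mg; trehalose dihydrate 5.268 g; EDTA disodium salt 120.558 mg; sodium nitrate 5.759 g; sodium carbonate 0.735 g

Working volume: 849 mL = 0.849 L.
tryptone: 2.1 g/L × 0.849 L = 1.783 g
sodium chloride: 215 mmol/L × 58.4 g/mol × 0.849 L ÷ 1000 = 10.660 g
zinc sulfate heptahydrate: 97.4 µmol/L × 287.6 g/mol × 0.849 L ÷ 1000 = 23.782 mg
trehalose dihydrate: 16.4 mmol/L × 378.33 g/mol × 0.849 L ÷ 1000 = 5.268 g
EDTA disodium salt: 0.142 g/L × 0.849 L = 0.120558 g = 120.558 mg
sodium nitrate: 79.8 mmol/L × 85 g/mol × 0.849 L ÷ 1000 = 5.759 g
sodium carbonate: 8.17 mmol/L × 106 g/mol × 0.849 L ÷ 1000 = 0.735 g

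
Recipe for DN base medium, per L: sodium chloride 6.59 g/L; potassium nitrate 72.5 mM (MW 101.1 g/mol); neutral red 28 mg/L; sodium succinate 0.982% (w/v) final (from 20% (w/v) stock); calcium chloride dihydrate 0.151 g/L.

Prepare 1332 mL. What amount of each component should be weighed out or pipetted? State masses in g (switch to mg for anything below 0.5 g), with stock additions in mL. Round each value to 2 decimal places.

Scale factor relative to 1 L: 1.332.
sodium chloride: 6.59 g/L × 1.332 L = 8.78 g
potassium nitrate: 72.5 mmol/L × 101.1 g/mol × 1.332 L ÷ 1000 = 9.76 g
neutral red: 28 mg/L × 1.332 L = 37.30 mg
sodium succinate: C1V1 = C2V2 → 0.982% ÷ 20% × 1332 mL = 65.40 mL
calcium chloride dihydrate: 0.151 g/L × 1.332 L = 0.201132 g = 201.13 mg

sodium chloride 8.78 g; potassium nitrate 9.76 g; neutral red 37.30 mg; sodium succinate 65.40 mL; calcium chloride dihydrate 201.13 mg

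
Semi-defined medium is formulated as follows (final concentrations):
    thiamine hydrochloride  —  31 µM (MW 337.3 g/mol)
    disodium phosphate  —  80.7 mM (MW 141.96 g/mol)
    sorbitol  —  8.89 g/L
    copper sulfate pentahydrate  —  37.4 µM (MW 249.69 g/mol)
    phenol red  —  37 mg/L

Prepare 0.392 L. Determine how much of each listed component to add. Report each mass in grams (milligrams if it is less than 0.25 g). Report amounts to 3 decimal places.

thiamine hydrochloride 4.099 mg; disodium phosphate 4.491 g; sorbitol 3.485 g; copper sulfate pentahydrate 3.661 mg; phenol red 14.504 mg

Working volume: 0.392 L.
thiamine hydrochloride: 31 µmol/L × 337.3 g/mol × 0.392 L ÷ 1000 = 4.099 mg
disodium phosphate: 80.7 mmol/L × 141.96 g/mol × 0.392 L ÷ 1000 = 4.491 g
sorbitol: 8.89 g/L × 0.392 L = 3.485 g
copper sulfate pentahydrate: 37.4 µmol/L × 249.69 g/mol × 0.392 L ÷ 1000 = 3.661 mg
phenol red: 37 mg/L × 0.392 L = 14.504 mg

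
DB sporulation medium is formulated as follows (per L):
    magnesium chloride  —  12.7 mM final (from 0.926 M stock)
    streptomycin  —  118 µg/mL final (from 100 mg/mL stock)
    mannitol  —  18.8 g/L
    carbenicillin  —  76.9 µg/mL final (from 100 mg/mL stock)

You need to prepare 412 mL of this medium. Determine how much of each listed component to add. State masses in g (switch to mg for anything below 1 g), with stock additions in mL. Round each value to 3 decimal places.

magnesium chloride 5.651 mL; streptomycin 0.486 mL; mannitol 7.746 g; carbenicillin 0.317 mL

Working volume: 412 mL = 0.412 L.
magnesium chloride: V = C2·V2/C1 = 12.7 mM × 412 mL ÷ 926 mM = 5.651 mL
streptomycin: dilute stock: 118 µg/mL × 412 mL ÷ 100000 µg/mL = 0.486 mL
mannitol: 18.8 g/L × 0.412 L = 7.746 g
carbenicillin: C1V1 = C2V2 → 76.9 µg/mL × 412 mL ÷ 100000 µg/mL = 0.317 mL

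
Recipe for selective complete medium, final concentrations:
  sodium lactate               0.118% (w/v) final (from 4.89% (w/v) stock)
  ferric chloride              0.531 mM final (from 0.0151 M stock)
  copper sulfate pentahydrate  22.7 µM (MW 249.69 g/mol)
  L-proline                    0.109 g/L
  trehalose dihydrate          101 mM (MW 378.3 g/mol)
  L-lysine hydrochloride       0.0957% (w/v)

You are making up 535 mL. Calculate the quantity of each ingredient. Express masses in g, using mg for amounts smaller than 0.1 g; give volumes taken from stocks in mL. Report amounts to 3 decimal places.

Scale factor relative to 1 L: 0.535.
sodium lactate: V = C2·V2/C1 = 0.118% ÷ 4.89% × 535 mL = 12.910 mL
ferric chloride: V = C2·V2/C1 = 0.531 mM × 535 mL ÷ 15.1 mM = 18.814 mL
copper sulfate pentahydrate: 22.7 µmol/L × 249.69 g/mol × 0.535 L ÷ 1000 = 3.032 mg
L-proline: 0.109 g/L × 0.535 L = 0.058315 g = 58.315 mg
trehalose dihydrate: 101 mmol/L × 378.3 g/mol × 0.535 L ÷ 1000 = 20.441 g
L-lysine hydrochloride: 0.0957% w/v = 0.957 g/L → 0.957 × 0.535 L = 0.512 g

sodium lactate 12.910 mL; ferric chloride 18.814 mL; copper sulfate pentahydrate 3.032 mg; L-proline 58.315 mg; trehalose dihydrate 20.441 g; L-lysine hydrochloride 0.512 g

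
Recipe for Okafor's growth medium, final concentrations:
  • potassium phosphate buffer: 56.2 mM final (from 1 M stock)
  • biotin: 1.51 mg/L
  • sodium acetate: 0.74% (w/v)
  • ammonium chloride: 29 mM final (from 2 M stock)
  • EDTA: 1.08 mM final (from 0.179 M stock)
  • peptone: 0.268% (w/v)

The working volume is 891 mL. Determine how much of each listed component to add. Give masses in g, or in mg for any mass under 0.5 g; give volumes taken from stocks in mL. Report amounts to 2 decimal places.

Scale factor relative to 1 L: 0.891.
potassium phosphate buffer: C1V1 = C2V2 → 56.2 mM × 891 mL ÷ 1000 mM = 50.07 mL
biotin: 1.51 mg/L × 0.891 L = 1.35 mg
sodium acetate: 0.74% w/v = 7.4 g/L → 7.4 × 0.891 L = 6.59 g
ammonium chloride: C1V1 = C2V2 → 29 mM × 891 mL ÷ 2000 mM = 12.92 mL
EDTA: V = C2·V2/C1 = 1.08 mM × 891 mL ÷ 179 mM = 5.38 mL
peptone: 0.268% w/v = 2.68 g/L → 2.68 × 0.891 L = 2.39 g

potassium phosphate buffer 50.07 mL; biotin 1.35 mg; sodium acetate 6.59 g; ammonium chloride 12.92 mL; EDTA 5.38 mL; peptone 2.39 g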